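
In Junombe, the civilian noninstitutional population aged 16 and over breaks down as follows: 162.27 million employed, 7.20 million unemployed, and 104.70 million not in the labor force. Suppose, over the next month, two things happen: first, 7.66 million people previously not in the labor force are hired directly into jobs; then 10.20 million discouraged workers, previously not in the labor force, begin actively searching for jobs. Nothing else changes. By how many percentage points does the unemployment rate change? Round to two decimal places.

Initially, labor force = 162.27 + 7.20 = 169.47 million, so u = 7.20/169.47 = 4.25%.
After the first change, employed and labor force both rise by 7.66; unemployed unchanged → E = 169.93, U = 7.20, labor force = 177.13 million.
After the second change, unemployed and labor force both rise by 10.20 → E = 169.93, U = 17.40, labor force = 187.33 million.
New unemployment rate = 17.40 / 187.33 = 9.29%.
Change = 9.29% − 4.25% = +5.04 percentage points.

The unemployment rate changes by +5.04 percentage points.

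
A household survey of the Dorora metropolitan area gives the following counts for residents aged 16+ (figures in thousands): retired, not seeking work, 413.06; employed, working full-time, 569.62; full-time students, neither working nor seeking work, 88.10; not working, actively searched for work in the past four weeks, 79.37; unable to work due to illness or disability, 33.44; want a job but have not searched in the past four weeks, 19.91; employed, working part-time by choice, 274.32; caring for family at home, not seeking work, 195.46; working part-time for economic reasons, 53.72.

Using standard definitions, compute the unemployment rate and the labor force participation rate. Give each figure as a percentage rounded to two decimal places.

Employed = 569.62 + 274.32 + 53.72 = 897.66 thousand (anyone who worked, including part-time for economic reasons, counts as employed).
Unemployed = 79.37 thousand.
Labor force = 897.66 + 79.37 = 977.03 thousand.
Not in labor force = 413.06 + 88.10 + 33.44 + 19.91 + 195.46 = 749.97 thousand (those not working and not actively searching are outside the labor force — including those who want a job but have given up searching).
Civilian working-age population = 977.03 + 749.97 = 1,727.00 thousand.
Unemployment rate = 79.37 / 977.03 = 8.12%.
Labor force participation rate = 977.03 / 1,727.00 = 56.57%.

Unemployment rate ≈ 8.12%; labor force participation rate ≈ 56.57%.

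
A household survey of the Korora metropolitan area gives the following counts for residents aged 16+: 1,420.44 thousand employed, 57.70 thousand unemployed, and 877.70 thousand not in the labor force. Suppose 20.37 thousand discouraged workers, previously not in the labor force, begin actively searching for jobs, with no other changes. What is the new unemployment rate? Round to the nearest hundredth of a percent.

New unemployment rate ≈ 5.21%.

Initially, labor force = 1,420.44 + 57.70 = 1,478.14 thousand, so u = 57.70/1,478.14 = 3.90%.
After the change, unemployed and labor force both rise by 20.37 → E = 1,420.44, U = 78.07, labor force = 1,498.51 thousand.
New unemployment rate = 78.07 / 1,498.51 = 5.21%.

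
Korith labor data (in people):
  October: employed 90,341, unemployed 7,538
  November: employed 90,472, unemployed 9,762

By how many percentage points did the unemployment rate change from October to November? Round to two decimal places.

The unemployment rate changed by +2.04 percentage points.

October: labor force = 90,341 + 7,538 = 97,879; u = 7,538/97,879 = 7.70%.
November: labor force = 90,472 + 9,762 = 100,234; u = 9,762/100,234 = 9.74%.
Change = 9.74% − 7.70% = +2.04 pp.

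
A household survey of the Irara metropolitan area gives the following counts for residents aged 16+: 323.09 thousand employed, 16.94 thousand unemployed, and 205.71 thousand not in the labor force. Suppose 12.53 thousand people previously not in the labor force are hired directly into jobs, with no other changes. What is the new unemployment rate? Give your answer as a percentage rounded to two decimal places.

New unemployment rate ≈ 4.80%.

Initially, labor force = 323.09 + 16.94 = 340.03 thousand, so u = 16.94/340.03 = 4.98%.
After the change, employed and labor force both rise by 12.53; unemployed unchanged → E = 335.62, U = 16.94, labor force = 352.56 thousand.
New unemployment rate = 16.94 / 352.56 = 4.80%.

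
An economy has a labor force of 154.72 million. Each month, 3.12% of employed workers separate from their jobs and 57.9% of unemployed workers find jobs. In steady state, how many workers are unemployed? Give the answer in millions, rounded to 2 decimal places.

About 7.91 million are unemployed in steady state.

Steady-state unemployment rate u* = s/(s+f) = 3.12/(3.12+57.9) = 0.051131.
Unemployed = u* × labor force = 0.051131 × 154.72 ≈ 7.91 million.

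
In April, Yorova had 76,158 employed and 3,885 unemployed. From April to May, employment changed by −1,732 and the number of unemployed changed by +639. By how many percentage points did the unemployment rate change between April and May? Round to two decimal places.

The unemployment rate changed by +0.88 percentage points.

April: labor force = 76,158 + 3,885 = 80,043; u = 3,885/80,043 = 4.85%.
May: labor force = 74,426 + 4,524 = 78,950; u = 4,524/78,950 = 5.73%.
Change = 5.73% − 4.85% = +0.88 pp.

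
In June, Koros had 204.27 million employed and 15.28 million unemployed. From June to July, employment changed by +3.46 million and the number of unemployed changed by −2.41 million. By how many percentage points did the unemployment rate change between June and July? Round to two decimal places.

The unemployment rate changed by −1.13 percentage points.

June: labor force = 204.27 + 15.28 = 219.55; u = 15.28/219.55 = 6.96%.
July: labor force = 207.73 + 12.87 = 220.60; u = 12.87/220.60 = 5.83%.
Change = 5.83% − 6.96% = −1.13 pp.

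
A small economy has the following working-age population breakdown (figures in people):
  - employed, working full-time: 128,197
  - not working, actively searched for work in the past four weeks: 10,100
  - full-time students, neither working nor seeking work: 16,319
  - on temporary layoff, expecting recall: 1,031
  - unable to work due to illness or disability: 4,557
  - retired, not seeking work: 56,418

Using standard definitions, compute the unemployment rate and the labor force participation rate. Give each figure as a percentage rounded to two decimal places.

Unemployment rate ≈ 7.99%; labor force participation rate ≈ 64.32%.

Employed = 128,197.
Unemployed = 10,100 + 1,031 = 11,131 (jobless and actively searching, or on temporary layoff).
Labor force = 128,197 + 11,131 = 139,328.
Not in labor force = 16,319 + 4,557 + 56,418 = 77,294 (those not working and not actively searching are outside the labor force).
Civilian working-age population = 139,328 + 77,294 = 216,622.
Unemployment rate = 11,131 / 139,328 = 7.99%.
Labor force participation rate = 139,328 / 216,622 = 64.32%.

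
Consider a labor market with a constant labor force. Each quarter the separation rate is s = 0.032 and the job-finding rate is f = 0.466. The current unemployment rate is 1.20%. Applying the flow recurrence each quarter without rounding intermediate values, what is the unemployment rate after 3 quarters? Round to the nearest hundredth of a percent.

Unemployment rate after three quarters ≈ 5.76%.

With a fixed labor force, u_{t+1} = u_t + s·(1−u_t) − f·u_t = u_t·(1−s−f) + s.
Here 1−s−f = 0.502 and s = 0.032.
u_1 = 0.012000 × 0.502 + 0.032 = 0.038024.
u_2 = 0.038024 × 0.502 + 0.032 = 0.051088.
u_3 = 0.051088 × 0.502 + 0.032 = 0.057646.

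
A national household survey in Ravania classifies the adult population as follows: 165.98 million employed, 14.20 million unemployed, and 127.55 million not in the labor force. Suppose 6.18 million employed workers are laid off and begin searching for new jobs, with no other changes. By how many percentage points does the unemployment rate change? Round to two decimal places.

Initially, labor force = 165.98 + 14.20 = 180.18 million, so u = 14.20/180.18 = 7.88%.
After the change, employed falls and unemployed rises by 6.18; labor force unchanged → E = 159.80, U = 20.38, labor force = 180.18 million.
New unemployment rate = 20.38 / 180.18 = 11.31%.
Change = 11.31% − 7.88% = +3.43 percentage points.

The unemployment rate changes by +3.43 percentage points.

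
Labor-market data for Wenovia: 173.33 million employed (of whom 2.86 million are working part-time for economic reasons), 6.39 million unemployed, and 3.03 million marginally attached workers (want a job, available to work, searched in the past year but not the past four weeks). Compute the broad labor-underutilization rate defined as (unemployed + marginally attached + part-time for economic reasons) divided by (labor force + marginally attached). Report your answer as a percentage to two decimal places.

Broad underutilization rate ≈ 6.72%.

Labor force = 173.33 + 6.39 = 179.72 million.
Numerator = 6.39 + 3.03 + 2.86 = 12.28 million.
Denominator = 179.72 + 3.03 = 182.75 million.
Broad rate = 12.28 / 182.75 = 6.72%.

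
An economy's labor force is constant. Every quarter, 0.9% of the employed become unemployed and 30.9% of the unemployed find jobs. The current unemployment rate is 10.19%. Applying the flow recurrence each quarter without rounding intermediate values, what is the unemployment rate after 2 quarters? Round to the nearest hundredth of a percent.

With a fixed labor force, u_{t+1} = u_t + s·(1−u_t) − f·u_t = u_t·(1−s−f) + s.
Here 1−s−f = 0.682 and s = 0.009.
u_1 = 0.101900 × 0.682 + 0.009 = 0.078496.
u_2 = 0.078496 × 0.682 + 0.009 = 0.062534.

Unemployment rate after two quarters ≈ 6.25%.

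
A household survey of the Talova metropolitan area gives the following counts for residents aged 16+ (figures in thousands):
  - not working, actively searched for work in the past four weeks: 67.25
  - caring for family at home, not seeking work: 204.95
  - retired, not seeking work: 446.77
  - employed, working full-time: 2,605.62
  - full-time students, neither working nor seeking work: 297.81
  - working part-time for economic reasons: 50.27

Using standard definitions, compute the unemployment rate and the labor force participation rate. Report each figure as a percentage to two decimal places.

Unemployment rate ≈ 2.47%; labor force participation rate ≈ 74.15%.

Employed = 2,605.62 + 50.27 = 2,655.89 thousand (anyone who worked, including part-time for economic reasons, counts as employed).
Unemployed = 67.25 thousand.
Labor force = 2,655.89 + 67.25 = 2,723.14 thousand.
Not in labor force = 204.95 + 446.77 + 297.81 = 949.53 thousand (those not working and not actively searching are outside the labor force).
Civilian working-age population = 2,723.14 + 949.53 = 3,672.67 thousand.
Unemployment rate = 67.25 / 2,723.14 = 2.47%.
Labor force participation rate = 2,723.14 / 3,672.67 = 74.15%.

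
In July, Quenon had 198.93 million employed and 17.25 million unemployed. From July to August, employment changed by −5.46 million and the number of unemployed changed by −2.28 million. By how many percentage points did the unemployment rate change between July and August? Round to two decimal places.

July: labor force = 198.93 + 17.25 = 216.18; u = 17.25/216.18 = 7.98%.
August: labor force = 193.47 + 14.97 = 208.44; u = 14.97/208.44 = 7.18%.
Change = 7.18% − 7.98% = −0.80 pp.

The unemployment rate changed by −0.80 percentage points.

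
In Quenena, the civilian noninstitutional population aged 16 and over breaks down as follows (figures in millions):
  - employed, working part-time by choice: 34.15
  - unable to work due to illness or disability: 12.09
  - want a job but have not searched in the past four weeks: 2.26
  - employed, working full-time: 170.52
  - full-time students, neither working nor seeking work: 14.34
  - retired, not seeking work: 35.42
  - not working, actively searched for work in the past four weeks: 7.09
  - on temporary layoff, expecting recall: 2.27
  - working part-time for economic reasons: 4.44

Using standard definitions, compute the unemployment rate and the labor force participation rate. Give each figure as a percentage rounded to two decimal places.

Employed = 34.15 + 170.52 + 4.44 = 209.11 million (anyone who worked, including part-time for economic reasons, counts as employed).
Unemployed = 7.09 + 2.27 = 9.36 million (jobless and actively searching, or on temporary layoff).
Labor force = 209.11 + 9.36 = 218.47 million.
Not in labor force = 12.09 + 2.26 + 14.34 + 35.42 = 64.11 million (those not working and not actively searching are outside the labor force — including those who want a job but have given up searching).
Civilian working-age population = 218.47 + 64.11 = 282.58 million.
Unemployment rate = 9.36 / 218.47 = 4.28%.
Labor force participation rate = 218.47 / 282.58 = 77.31%.

Unemployment rate ≈ 4.28%; labor force participation rate ≈ 77.31%.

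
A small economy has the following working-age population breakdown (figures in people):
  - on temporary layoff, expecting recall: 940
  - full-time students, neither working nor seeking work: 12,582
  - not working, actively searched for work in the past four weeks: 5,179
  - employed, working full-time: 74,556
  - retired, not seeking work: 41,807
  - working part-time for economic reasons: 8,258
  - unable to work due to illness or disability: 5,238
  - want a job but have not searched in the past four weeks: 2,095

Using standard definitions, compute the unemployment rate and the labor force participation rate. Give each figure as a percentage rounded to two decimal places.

Unemployment rate ≈ 6.88%; labor force participation rate ≈ 59.03%.

Employed = 74,556 + 8,258 = 82,814 (anyone who worked, including part-time for economic reasons, counts as employed).
Unemployed = 940 + 5,179 = 6,119 (jobless and actively searching, or on temporary layoff).
Labor force = 82,814 + 6,119 = 88,933.
Not in labor force = 12,582 + 41,807 + 5,238 + 2,095 = 61,722 (those not working and not actively searching are outside the labor force — including those who want a job but have given up searching).
Civilian working-age population = 88,933 + 61,722 = 150,655.
Unemployment rate = 6,119 / 88,933 = 6.88%.
Labor force participation rate = 88,933 / 150,655 = 59.03%.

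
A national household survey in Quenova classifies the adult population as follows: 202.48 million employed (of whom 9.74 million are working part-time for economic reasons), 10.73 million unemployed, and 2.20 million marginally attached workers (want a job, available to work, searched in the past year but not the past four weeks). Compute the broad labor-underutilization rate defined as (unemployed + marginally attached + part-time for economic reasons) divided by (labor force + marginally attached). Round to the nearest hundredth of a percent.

Labor force = 202.48 + 10.73 = 213.21 million.
Numerator = 10.73 + 2.20 + 9.74 = 22.67 million.
Denominator = 213.21 + 2.20 = 215.41 million.
Broad rate = 22.67 / 215.41 = 10.52%.

Broad underutilization rate ≈ 10.52%.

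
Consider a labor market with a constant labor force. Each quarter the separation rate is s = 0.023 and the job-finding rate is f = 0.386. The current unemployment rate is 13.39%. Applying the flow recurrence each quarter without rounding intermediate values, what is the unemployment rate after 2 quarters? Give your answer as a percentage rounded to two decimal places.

With a fixed labor force, u_{t+1} = u_t + s·(1−u_t) − f·u_t = u_t·(1−s−f) + s.
Here 1−s−f = 0.591 and s = 0.023.
u_1 = 0.133900 × 0.591 + 0.023 = 0.102135.
u_2 = 0.102135 × 0.591 + 0.023 = 0.083362.

Unemployment rate after two quarters ≈ 8.34%.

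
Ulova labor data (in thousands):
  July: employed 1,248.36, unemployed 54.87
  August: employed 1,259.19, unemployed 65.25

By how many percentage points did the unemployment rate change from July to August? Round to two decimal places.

The unemployment rate changed by +0.72 percentage points.

July: labor force = 1,248.36 + 54.87 = 1,303.23; u = 54.87/1,303.23 = 4.21%.
August: labor force = 1,259.19 + 65.25 = 1,324.44; u = 65.25/1,324.44 = 4.93%.
Change = 4.93% − 4.21% = +0.72 pp.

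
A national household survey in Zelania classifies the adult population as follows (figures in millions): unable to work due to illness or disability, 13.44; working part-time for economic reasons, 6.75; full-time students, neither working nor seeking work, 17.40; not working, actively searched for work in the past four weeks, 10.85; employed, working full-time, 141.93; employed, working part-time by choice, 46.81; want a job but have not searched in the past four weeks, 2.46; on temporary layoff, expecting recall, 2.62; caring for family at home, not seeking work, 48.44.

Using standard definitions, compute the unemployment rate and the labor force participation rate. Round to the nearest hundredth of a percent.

Employed = 6.75 + 141.93 + 46.81 = 195.49 million (anyone who worked, including part-time for economic reasons, counts as employed).
Unemployed = 10.85 + 2.62 = 13.47 million (jobless and actively searching, or on temporary layoff).
Labor force = 195.49 + 13.47 = 208.96 million.
Not in labor force = 13.44 + 17.40 + 2.46 + 48.44 = 81.74 million (those not working and not actively searching are outside the labor force — including those who want a job but have given up searching).
Civilian working-age population = 208.96 + 81.74 = 290.70 million.
Unemployment rate = 13.47 / 208.96 = 6.45%.
Labor force participation rate = 208.96 / 290.70 = 71.88%.

Unemployment rate ≈ 6.45%; labor force participation rate ≈ 71.88%.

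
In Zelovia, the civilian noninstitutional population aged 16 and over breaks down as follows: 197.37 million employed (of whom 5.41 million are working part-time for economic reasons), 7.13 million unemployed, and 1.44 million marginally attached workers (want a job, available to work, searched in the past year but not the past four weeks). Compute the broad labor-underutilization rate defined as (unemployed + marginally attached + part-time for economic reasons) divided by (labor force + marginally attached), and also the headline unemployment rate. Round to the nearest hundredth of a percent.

Labor force = 197.37 + 7.13 = 204.50 million.
Numerator = 7.13 + 1.44 + 5.41 = 13.98 million.
Denominator = 204.50 + 1.44 = 205.94 million.
Broad rate = 13.98 / 205.94 = 6.79%.
Headline unemployment rate = 7.13 / 204.50 = 3.49%.

Broad underutilization rate ≈ 6.79%; headline unemployment rate ≈ 3.49%.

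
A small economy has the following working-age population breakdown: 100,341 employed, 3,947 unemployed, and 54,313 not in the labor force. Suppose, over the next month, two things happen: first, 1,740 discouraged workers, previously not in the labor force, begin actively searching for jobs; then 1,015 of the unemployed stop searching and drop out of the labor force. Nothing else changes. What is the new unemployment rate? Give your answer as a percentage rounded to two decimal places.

New unemployment rate ≈ 4.45%.

Initially, labor force = 100,341 + 3,947 = 104,288, so u = 3,947/104,288 = 3.78%.
After the first change, unemployed and labor force both rise by 1,740 → E = 100,341, U = 5,687, labor force = 106,028.
After the second change, unemployed and labor force both fall by 1,015 → E = 100,341, U = 4,672, labor force = 105,013.
New unemployment rate = 4,672 / 105,013 = 4.45%.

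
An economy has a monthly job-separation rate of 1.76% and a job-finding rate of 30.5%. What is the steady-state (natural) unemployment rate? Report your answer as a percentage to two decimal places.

At steady state the flows balance: s·E = f·U, so U/(E+U) = s/(s+f).
u* = 1.76 / (1.76 + 30.5) = 1.76 / 32.26 = 5.46%.

Steady-state unemployment rate ≈ 5.46%.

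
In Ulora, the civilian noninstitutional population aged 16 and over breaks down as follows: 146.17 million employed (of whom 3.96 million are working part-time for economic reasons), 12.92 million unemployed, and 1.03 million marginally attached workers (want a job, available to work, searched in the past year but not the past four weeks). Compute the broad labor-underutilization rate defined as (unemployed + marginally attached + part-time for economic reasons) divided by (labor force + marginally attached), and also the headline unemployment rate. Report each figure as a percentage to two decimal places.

Labor force = 146.17 + 12.92 = 159.09 million.
Numerator = 12.92 + 1.03 + 3.96 = 17.91 million.
Denominator = 159.09 + 1.03 = 160.12 million.
Broad rate = 17.91 / 160.12 = 11.19%.
Headline unemployment rate = 12.92 / 159.09 = 8.12%.

Broad underutilization rate ≈ 11.19%; headline unemployment rate ≈ 8.12%.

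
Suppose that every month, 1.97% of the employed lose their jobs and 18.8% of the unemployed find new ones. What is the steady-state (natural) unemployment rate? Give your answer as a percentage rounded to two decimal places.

At steady state the flows balance: s·E = f·U, so U/(E+U) = s/(s+f).
u* = 1.97 / (1.97 + 18.8) = 1.97 / 20.77 = 9.48%.

Steady-state unemployment rate ≈ 9.48%.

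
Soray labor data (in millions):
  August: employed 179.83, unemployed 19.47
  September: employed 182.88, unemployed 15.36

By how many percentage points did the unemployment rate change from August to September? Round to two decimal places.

August: labor force = 179.83 + 19.47 = 199.30; u = 19.47/199.30 = 9.77%.
September: labor force = 182.88 + 15.36 = 198.24; u = 15.36/198.24 = 7.75%.
Change = 7.75% − 9.77% = −2.02 pp.

The unemployment rate changed by −2.02 percentage points.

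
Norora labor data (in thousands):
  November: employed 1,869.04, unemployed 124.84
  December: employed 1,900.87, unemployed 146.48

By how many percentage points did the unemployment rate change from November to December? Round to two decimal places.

The unemployment rate changed by +0.89 percentage points.

November: labor force = 1,869.04 + 124.84 = 1,993.88; u = 124.84/1,993.88 = 6.26%.
December: labor force = 1,900.87 + 146.48 = 2,047.35; u = 146.48/2,047.35 = 7.15%.
Change = 7.15% − 6.26% = +0.89 pp.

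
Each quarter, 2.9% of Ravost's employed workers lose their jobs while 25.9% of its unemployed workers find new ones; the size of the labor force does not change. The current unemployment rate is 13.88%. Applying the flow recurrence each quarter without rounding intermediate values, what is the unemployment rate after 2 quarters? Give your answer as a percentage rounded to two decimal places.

Unemployment rate after two quarters ≈ 12.00%.

With a fixed labor force, u_{t+1} = u_t + s·(1−u_t) − f·u_t = u_t·(1−s−f) + s.
Here 1−s−f = 0.712 and s = 0.029.
u_1 = 0.138800 × 0.712 + 0.029 = 0.127826.
u_2 = 0.127826 × 0.712 + 0.029 = 0.120012.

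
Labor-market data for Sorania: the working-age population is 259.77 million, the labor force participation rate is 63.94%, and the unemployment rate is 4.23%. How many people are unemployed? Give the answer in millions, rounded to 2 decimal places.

About 7.03 million are unemployed.

Labor force = 0.6394 × 259.77 = 166.10 million.
Unemployed = 0.0423 × 166.10 ≈ 7.03 million.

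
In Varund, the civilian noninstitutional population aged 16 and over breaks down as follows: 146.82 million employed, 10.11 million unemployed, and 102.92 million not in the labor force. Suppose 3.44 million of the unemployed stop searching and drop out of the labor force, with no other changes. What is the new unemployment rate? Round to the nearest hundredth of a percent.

Initially, labor force = 146.82 + 10.11 = 156.93 million, so u = 10.11/156.93 = 6.44%.
After the change, unemployed and labor force both fall by 3.44 → E = 146.82, U = 6.67, labor force = 153.49 million.
New unemployment rate = 6.67 / 153.49 = 4.35%.

New unemployment rate ≈ 4.35%.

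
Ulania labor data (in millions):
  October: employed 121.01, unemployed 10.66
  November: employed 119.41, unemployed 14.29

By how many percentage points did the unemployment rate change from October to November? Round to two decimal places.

October: labor force = 121.01 + 10.66 = 131.67; u = 10.66/131.67 = 8.10%.
November: labor force = 119.41 + 14.29 = 133.70; u = 14.29/133.70 = 10.69%.
Change = 10.69% − 8.10% = +2.59 pp.

The unemployment rate changed by +2.59 percentage points.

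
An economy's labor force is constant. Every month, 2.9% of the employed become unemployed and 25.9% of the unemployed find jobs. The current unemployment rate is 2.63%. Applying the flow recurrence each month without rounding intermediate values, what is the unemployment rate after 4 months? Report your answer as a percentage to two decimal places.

Unemployment rate after four months ≈ 8.16%.

With a fixed labor force, u_{t+1} = u_t + s·(1−u_t) − f·u_t = u_t·(1−s−f) + s.
Here 1−s−f = 0.712 and s = 0.029.
u_1 = 0.026300 × 0.712 + 0.029 = 0.047726.
u_2 = 0.047726 × 0.712 + 0.029 = 0.062981.
u_3 = 0.062981 × 0.712 + 0.029 = 0.073842.
u_4 = 0.073842 × 0.712 + 0.029 = 0.081576.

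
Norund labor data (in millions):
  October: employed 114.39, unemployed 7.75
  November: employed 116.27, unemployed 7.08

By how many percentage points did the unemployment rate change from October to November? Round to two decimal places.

The unemployment rate changed by −0.61 percentage points.

October: labor force = 114.39 + 7.75 = 122.14; u = 7.75/122.14 = 6.35%.
November: labor force = 116.27 + 7.08 = 123.35; u = 7.08/123.35 = 5.74%.
Change = 5.74% − 6.35% = −0.61 pp.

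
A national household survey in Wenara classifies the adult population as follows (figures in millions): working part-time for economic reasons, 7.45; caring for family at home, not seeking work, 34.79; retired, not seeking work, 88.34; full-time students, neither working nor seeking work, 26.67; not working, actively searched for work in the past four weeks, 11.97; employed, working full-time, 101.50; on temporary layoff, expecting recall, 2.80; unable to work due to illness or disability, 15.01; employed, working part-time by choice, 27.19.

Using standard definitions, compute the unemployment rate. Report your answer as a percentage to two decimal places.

Employed = 7.45 + 101.50 + 27.19 = 136.14 million (anyone who worked, including part-time for economic reasons, counts as employed).
Unemployed = 11.97 + 2.80 = 14.77 million (jobless and actively searching, or on temporary layoff).
Labor force = 136.14 + 14.77 = 150.91 million.
Unemployment rate = 14.77 / 150.91 = 9.79%.

Unemployment rate ≈ 9.79%.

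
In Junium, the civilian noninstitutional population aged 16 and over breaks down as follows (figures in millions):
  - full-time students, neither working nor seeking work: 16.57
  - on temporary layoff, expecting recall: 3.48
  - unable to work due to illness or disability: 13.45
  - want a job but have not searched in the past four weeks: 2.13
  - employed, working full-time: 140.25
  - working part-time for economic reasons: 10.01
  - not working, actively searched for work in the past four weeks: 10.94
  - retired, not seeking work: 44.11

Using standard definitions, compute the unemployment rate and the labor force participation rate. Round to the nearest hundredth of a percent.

Unemployment rate ≈ 8.76%; labor force participation rate ≈ 68.35%.

Employed = 140.25 + 10.01 = 150.26 million (anyone who worked, including part-time for economic reasons, counts as employed).
Unemployed = 3.48 + 10.94 = 14.42 million (jobless and actively searching, or on temporary layoff).
Labor force = 150.26 + 14.42 = 164.68 million.
Not in labor force = 16.57 + 13.45 + 2.13 + 44.11 = 76.26 million (those not working and not actively searching are outside the labor force — including those who want a job but have given up searching).
Civilian working-age population = 164.68 + 76.26 = 240.94 million.
Unemployment rate = 14.42 / 164.68 = 8.76%.
Labor force participation rate = 164.68 / 240.94 = 68.35%.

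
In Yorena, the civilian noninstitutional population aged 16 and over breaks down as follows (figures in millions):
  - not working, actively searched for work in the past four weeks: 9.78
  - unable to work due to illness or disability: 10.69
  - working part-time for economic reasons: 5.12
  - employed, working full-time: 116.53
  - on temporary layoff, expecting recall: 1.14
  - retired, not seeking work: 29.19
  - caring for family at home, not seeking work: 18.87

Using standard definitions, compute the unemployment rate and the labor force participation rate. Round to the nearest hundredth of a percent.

Unemployment rate ≈ 8.24%; labor force participation rate ≈ 69.29%.

Employed = 5.12 + 116.53 = 121.65 million (anyone who worked, including part-time for economic reasons, counts as employed).
Unemployed = 9.78 + 1.14 = 10.92 million (jobless and actively searching, or on temporary layoff).
Labor force = 121.65 + 10.92 = 132.57 million.
Not in labor force = 10.69 + 29.19 + 18.87 = 58.75 million (those not working and not actively searching are outside the labor force).
Civilian working-age population = 132.57 + 58.75 = 191.32 million.
Unemployment rate = 10.92 / 132.57 = 8.24%.
Labor force participation rate = 132.57 / 191.32 = 69.29%.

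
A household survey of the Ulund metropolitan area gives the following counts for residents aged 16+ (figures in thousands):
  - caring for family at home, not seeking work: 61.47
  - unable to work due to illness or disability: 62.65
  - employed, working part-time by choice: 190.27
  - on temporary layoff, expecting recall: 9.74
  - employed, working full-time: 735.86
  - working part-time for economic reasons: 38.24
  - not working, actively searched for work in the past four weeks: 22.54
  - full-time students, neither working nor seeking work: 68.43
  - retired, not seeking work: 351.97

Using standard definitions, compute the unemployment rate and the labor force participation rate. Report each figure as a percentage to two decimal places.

Employed = 190.27 + 735.86 + 38.24 = 964.37 thousand (anyone who worked, including part-time for economic reasons, counts as employed).
Unemployed = 9.74 + 22.54 = 32.28 thousand (jobless and actively searching, or on temporary layoff).
Labor force = 964.37 + 32.28 = 996.65 thousand.
Not in labor force = 61.47 + 62.65 + 68.43 + 351.97 = 544.52 thousand (those not working and not actively searching are outside the labor force).
Civilian working-age population = 996.65 + 544.52 = 1,541.17 thousand.
Unemployment rate = 32.28 / 996.65 = 3.24%.
Labor force participation rate = 996.65 / 1,541.17 = 64.67%.

Unemployment rate ≈ 3.24%; labor force participation rate ≈ 64.67%.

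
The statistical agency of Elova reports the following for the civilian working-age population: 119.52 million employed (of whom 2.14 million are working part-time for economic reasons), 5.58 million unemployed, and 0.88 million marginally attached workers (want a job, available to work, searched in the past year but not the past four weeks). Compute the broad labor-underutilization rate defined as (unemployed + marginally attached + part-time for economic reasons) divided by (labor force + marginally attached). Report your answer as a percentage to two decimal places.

Broad underutilization rate ≈ 6.83%.

Labor force = 119.52 + 5.58 = 125.10 million.
Numerator = 5.58 + 0.88 + 2.14 = 8.60 million.
Denominator = 125.10 + 0.88 = 125.98 million.
Broad rate = 8.60 / 125.98 = 6.83%.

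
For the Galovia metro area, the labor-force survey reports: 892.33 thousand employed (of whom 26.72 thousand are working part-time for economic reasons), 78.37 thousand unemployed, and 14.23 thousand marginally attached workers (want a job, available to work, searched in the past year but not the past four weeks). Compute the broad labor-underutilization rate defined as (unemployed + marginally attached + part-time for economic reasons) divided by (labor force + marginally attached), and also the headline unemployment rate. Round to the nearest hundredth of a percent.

Broad underutilization rate ≈ 12.11%; headline unemployment rate ≈ 8.07%.

Labor force = 892.33 + 78.37 = 970.70 thousand.
Numerator = 78.37 + 14.23 + 26.72 = 119.32 thousand.
Denominator = 970.70 + 14.23 = 984.93 thousand.
Broad rate = 119.32 / 984.93 = 12.11%.
Headline unemployment rate = 78.37 / 970.70 = 8.07%.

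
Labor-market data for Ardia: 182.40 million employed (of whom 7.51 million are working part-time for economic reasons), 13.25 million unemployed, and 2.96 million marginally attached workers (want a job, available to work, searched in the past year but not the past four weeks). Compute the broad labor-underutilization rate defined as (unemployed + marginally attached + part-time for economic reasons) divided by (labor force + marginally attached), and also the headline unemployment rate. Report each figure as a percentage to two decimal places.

Broad underutilization rate ≈ 11.94%; headline unemployment rate ≈ 6.77%.

Labor force = 182.40 + 13.25 = 195.65 million.
Numerator = 13.25 + 2.96 + 7.51 = 23.72 million.
Denominator = 195.65 + 2.96 = 198.61 million.
Broad rate = 23.72 / 198.61 = 11.94%.
Headline unemployment rate = 13.25 / 195.65 = 6.77%.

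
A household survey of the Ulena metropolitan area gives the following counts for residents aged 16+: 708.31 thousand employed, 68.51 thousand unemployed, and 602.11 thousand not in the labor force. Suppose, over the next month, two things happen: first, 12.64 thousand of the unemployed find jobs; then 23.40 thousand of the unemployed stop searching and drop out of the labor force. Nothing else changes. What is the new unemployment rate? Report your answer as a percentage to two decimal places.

New unemployment rate ≈ 4.31%.

Initially, labor force = 708.31 + 68.51 = 776.82 thousand, so u = 68.51/776.82 = 8.82%.
After the first change, unemployed falls and employed rises by 12.64; labor force unchanged → E = 720.95, U = 55.87, labor force = 776.82 thousand.
After the second change, unemployed and labor force both fall by 23.40 → E = 720.95, U = 32.47, labor force = 753.42 thousand.
New unemployment rate = 32.47 / 753.42 = 4.31%.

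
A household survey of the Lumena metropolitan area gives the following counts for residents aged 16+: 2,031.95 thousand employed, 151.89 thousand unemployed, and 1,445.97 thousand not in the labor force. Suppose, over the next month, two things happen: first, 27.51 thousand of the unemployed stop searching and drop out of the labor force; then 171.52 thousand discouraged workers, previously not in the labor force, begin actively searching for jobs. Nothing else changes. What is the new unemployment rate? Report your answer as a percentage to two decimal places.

New unemployment rate ≈ 12.71%.

Initially, labor force = 2,031.95 + 151.89 = 2,183.84 thousand, so u = 151.89/2,183.84 = 6.96%.
After the first change, unemployed and labor force both fall by 27.51 → E = 2,031.95, U = 124.38, labor force = 2,156.33 thousand.
After the second change, unemployed and labor force both rise by 171.52 → E = 2,031.95, U = 295.90, labor force = 2,327.85 thousand.
New unemployment rate = 295.90 / 2,327.85 = 12.71%.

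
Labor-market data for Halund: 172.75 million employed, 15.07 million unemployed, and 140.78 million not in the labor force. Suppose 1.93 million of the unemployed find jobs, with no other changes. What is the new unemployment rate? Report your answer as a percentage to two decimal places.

Initially, labor force = 172.75 + 15.07 = 187.82 million, so u = 15.07/187.82 = 8.02%.
After the change, unemployed falls and employed rises by 1.93; labor force unchanged → E = 174.68, U = 13.14, labor force = 187.82 million.
New unemployment rate = 13.14 / 187.82 = 7.00%.

New unemployment rate ≈ 7.00%.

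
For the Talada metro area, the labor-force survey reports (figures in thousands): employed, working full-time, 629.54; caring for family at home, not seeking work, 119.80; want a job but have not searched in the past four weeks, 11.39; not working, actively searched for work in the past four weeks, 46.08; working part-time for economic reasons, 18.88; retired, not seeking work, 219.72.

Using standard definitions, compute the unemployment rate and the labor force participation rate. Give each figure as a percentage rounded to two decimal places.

Employed = 629.54 + 18.88 = 648.42 thousand (anyone who worked, including part-time for economic reasons, counts as employed).
Unemployed = 46.08 thousand.
Labor force = 648.42 + 46.08 = 694.50 thousand.
Not in labor force = 119.80 + 11.39 + 219.72 = 350.91 thousand (those not working and not actively searching are outside the labor force — including those who want a job but have given up searching).
Civilian working-age population = 694.50 + 350.91 = 1,045.41 thousand.
Unemployment rate = 46.08 / 694.50 = 6.63%.
Labor force participation rate = 694.50 / 1,045.41 = 66.43%.

Unemployment rate ≈ 6.63%; labor force participation rate ≈ 66.43%.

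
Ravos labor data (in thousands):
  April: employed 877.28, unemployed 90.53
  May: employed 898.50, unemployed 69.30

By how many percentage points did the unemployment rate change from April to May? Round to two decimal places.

April: labor force = 877.28 + 90.53 = 967.81; u = 90.53/967.81 = 9.35%.
May: labor force = 898.50 + 69.30 = 967.80; u = 69.30/967.80 = 7.16%.
Change = 7.16% − 9.35% = −2.19 pp.

The unemployment rate changed by −2.19 percentage points.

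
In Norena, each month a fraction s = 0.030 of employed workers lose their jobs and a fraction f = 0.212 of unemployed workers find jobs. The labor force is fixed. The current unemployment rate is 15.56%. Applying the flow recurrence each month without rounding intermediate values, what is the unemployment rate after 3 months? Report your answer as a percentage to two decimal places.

With a fixed labor force, u_{t+1} = u_t + s·(1−u_t) − f·u_t = u_t·(1−s−f) + s.
Here 1−s−f = 0.758 and s = 0.030.
u_1 = 0.155600 × 0.758 + 0.030 = 0.147945.
u_2 = 0.147945 × 0.758 + 0.030 = 0.142142.
u_3 = 0.142142 × 0.758 + 0.030 = 0.137744.

Unemployment rate after three months ≈ 13.77%.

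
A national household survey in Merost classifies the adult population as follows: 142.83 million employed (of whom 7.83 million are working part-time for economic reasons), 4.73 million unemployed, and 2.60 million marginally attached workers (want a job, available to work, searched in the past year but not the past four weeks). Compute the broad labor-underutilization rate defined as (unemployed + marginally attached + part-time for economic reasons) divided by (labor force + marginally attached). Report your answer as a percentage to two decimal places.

Broad underutilization rate ≈ 10.10%.

Labor force = 142.83 + 4.73 = 147.56 million.
Numerator = 4.73 + 2.60 + 7.83 = 15.16 million.
Denominator = 147.56 + 2.60 = 150.16 million.
Broad rate = 15.16 / 150.16 = 10.10%.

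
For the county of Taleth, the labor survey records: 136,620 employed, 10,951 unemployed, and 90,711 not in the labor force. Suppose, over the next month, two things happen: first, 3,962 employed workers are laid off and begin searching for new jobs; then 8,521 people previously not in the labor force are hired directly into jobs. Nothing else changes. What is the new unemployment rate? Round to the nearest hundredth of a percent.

New unemployment rate ≈ 9.55%.

Initially, labor force = 136,620 + 10,951 = 147,571, so u = 10,951/147,571 = 7.42%.
After the first change, employed falls and unemployed rises by 3,962; labor force unchanged → E = 132,658, U = 14,913, labor force = 147,571.
After the second change, employed and labor force both rise by 8,521; unemployed unchanged → E = 141,179, U = 14,913, labor force = 156,092.
New unemployment rate = 14,913 / 156,092 = 9.55%.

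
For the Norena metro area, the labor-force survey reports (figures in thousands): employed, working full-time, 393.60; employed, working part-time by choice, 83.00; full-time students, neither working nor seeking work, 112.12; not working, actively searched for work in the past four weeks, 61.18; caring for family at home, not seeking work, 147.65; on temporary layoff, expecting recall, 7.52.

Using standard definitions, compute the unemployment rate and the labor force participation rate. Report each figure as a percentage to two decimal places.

Employed = 393.60 + 83.00 = 476.60 thousand.
Unemployed = 61.18 + 7.52 = 68.70 thousand (jobless and actively searching, or on temporary layoff).
Labor force = 476.60 + 68.70 = 545.30 thousand.
Not in labor force = 112.12 + 147.65 = 259.77 thousand (those not working and not actively searching are outside the labor force).
Civilian working-age population = 545.30 + 259.77 = 805.07 thousand.
Unemployment rate = 68.70 / 545.30 = 12.60%.
Labor force participation rate = 545.30 / 805.07 = 67.73%.

Unemployment rate ≈ 12.60%; labor force participation rate ≈ 67.73%.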